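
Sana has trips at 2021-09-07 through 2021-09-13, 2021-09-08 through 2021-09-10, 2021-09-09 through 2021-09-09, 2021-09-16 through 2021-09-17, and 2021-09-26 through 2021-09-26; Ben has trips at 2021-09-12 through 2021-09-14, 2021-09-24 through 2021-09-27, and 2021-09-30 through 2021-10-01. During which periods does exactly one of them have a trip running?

2021-09-07 through 2021-09-11, 2021-09-14 through 2021-09-14, 2021-09-16 through 2021-09-17, 2021-09-24 through 2021-09-25, 2021-09-27 through 2021-09-27, 2021-09-30 through 2021-10-01

First set merges to 2021-09-07 through 2021-09-13, 2021-09-16 through 2021-09-17, 2021-09-26 through 2021-09-26.
Only in the first: 2021-09-07 through 2021-09-11, 2021-09-16 through 2021-09-17.
Only in the second: 2021-09-14 through 2021-09-14, 2021-09-24 through 2021-09-25, 2021-09-27 through 2021-09-27, 2021-09-30 through 2021-10-01.
Together these are the periods covered by exactly one.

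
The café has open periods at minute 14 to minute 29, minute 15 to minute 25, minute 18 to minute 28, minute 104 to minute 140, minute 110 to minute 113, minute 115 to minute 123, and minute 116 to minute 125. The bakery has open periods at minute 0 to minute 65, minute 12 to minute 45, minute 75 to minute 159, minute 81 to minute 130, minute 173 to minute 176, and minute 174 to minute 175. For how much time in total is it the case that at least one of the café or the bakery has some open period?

A, merged: minute 14 to minute 29, minute 104 to minute 140.
B, merged: minute 0 to minute 65, minute 75 to minute 159, minute 173 to minute 176.
A ∪ B = minute 0 to minute 65, minute 75 to minute 159, minute 173 to minute 176.
Total: 65 minutes + 84 minutes + 3 minutes = 152 minutes.

152 minutes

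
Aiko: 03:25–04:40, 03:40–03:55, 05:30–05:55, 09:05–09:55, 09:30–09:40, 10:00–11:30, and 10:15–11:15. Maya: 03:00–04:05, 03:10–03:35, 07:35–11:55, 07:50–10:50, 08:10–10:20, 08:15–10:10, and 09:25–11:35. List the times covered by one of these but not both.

First set merges to 03:25-04:40, 05:30-05:55, 09:05-09:55, 10:00-11:30.
Second set merges to 03:00-04:05, 07:35-11:55.
A but not B: 04:05-04:40, 05:30-05:55.
B but not A: 03:00-03:25, 07:35-09:05, 09:55-10:00, 11:30-11:55.
Combining gives A △ B.

03:00-03:25, 04:05-04:40, 05:30-05:55, 07:35-09:05, 09:55-10:00, 11:30-11:55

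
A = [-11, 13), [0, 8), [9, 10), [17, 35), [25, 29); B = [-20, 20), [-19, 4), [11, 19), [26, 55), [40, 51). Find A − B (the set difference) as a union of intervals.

[20, 26)

First set merges to [-11, 13), [17, 35).
Second set merges to [-20, 20), [26, 55).
[-11, 13) lies entirely inside B → drops out.
[17, 35) with B removed leaves [20, 26).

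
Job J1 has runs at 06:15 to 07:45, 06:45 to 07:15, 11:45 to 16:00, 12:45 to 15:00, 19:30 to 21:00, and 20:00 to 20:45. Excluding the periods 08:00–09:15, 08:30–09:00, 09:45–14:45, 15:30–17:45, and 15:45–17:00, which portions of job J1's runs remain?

First set merges to 06:15-07:45, 11:45-16:00, 19:30-21:00.
Second set merges to 08:00-09:15, 09:45-14:45, 15:30-17:45.
06:15-07:45: no B overlap → unchanged.
11:45-16:00 minus B → 14:45-15:30.
19:30-21:00: no B overlap → unchanged.

06:15-07:45, 14:45-15:30, 19:30-21:00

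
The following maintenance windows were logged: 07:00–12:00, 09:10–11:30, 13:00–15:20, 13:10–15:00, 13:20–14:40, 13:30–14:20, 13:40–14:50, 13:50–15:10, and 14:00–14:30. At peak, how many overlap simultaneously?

Sweep endpoints in order; track running count of active intervals.
Peak of 7 reached at 14:00.

7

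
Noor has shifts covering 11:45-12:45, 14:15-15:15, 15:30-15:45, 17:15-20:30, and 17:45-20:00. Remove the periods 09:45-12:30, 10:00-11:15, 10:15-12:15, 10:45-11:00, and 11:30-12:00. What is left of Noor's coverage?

12:30–12:45, 14:15–15:15, 15:30–15:45, 17:15–20:30

A, merged: 11:45–12:45, 14:15–15:15, 15:30–15:45, 17:15–20:30.
B, merged: 09:45–12:30.
11:45–12:45 with B removed leaves 12:30–12:45.
14:15–15:15 is untouched.
15:30–15:45 is untouched.
17:15–20:30 is untouched.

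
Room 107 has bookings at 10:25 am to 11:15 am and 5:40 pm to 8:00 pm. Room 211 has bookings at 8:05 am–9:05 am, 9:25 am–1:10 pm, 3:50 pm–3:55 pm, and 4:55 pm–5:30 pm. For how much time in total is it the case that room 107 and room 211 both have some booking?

50 min

A ∩ B = 10:25 am–11:15 am.
Total: 50 min.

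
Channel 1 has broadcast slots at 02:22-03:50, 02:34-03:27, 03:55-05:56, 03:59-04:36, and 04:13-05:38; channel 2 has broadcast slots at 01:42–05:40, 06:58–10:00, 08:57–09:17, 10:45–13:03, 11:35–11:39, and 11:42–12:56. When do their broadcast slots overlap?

02:22–03:50, 03:55–05:40

A, merged: 02:22–03:50, 03:55–05:56.
B, merged: 01:42–05:40, 06:58–10:00, 10:45–13:03.
02:22–03:50 ∩ B → 02:22–03:50.
03:55–05:56 ∩ B → 03:55–05:40.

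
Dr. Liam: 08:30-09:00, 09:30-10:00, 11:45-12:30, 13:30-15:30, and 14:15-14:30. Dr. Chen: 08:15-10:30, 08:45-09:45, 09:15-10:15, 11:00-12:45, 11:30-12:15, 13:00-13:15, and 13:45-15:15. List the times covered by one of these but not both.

A, merged: 08:30–09:00, 09:30–10:00, 11:45–12:30, 13:30–15:30.
B, merged: 08:15–10:30, 11:00–12:45, 13:00–13:15, 13:45–15:15.
A \ B = 13:30–13:45, 15:15–15:30.
B \ A = 08:15–08:30, 09:00–09:30, 10:00–10:30, 11:00–11:45, 12:30–12:45, 13:00–13:15.
Union of the two gives the symmetric difference.

08:15–08:30, 09:00–09:30, 10:00–10:30, 11:00–11:45, 12:30–12:45, 13:00–13:15, 13:30–13:45, 15:15–15:30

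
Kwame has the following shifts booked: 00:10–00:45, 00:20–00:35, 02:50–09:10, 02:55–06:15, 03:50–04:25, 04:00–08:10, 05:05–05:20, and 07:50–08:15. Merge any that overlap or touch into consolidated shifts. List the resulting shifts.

00:20–00:35 overlaps/touches 00:10–00:45 → extend to 00:10–00:45.
02:50–09:10 is disjoint → start new block.
02:55–06:15 overlaps/touches 02:50–09:10 → extend to 02:50–09:10.
03:50–04:25 overlaps/touches 02:50–09:10 → extend to 02:50–09:10.
04:00–08:10 overlaps/touches 02:50–09:10 → extend to 02:50–09:10.
05:05–05:20 overlaps/touches 02:50–09:10 → extend to 02:50–09:10.
07:50–08:15 overlaps/touches 02:50–09:10 → extend to 02:50–09:10.

00:10–00:45, 02:50–09:10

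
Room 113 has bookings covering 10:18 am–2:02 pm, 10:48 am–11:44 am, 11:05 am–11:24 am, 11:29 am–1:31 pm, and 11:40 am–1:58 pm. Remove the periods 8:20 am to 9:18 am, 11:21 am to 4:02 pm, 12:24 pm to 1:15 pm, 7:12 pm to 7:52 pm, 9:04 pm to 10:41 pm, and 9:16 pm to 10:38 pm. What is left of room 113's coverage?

10:18 am-11:21 am

A, merged: 10:18 am-2:02 pm.
B, merged: 8:20 am-9:18 am, 11:21 am-4:02 pm, 7:12 pm-7:52 pm, 9:04 pm-10:41 pm.
10:18 am-2:02 pm minus B → 10:18 am-11:21 am.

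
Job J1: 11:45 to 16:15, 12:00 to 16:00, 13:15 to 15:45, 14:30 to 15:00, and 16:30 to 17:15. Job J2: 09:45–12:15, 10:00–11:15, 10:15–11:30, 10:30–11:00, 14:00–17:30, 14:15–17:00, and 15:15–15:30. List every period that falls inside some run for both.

First set merges to 11:45–16:15, 16:30–17:15.
Second set merges to 09:45–12:15, 14:00–17:30.
11:45–16:15 ∩ B → 11:45–12:15, 14:00–16:15.
16:30–17:15 ∩ B → 16:30–17:15.

11:45–12:15, 14:00–16:15, 16:30–17:15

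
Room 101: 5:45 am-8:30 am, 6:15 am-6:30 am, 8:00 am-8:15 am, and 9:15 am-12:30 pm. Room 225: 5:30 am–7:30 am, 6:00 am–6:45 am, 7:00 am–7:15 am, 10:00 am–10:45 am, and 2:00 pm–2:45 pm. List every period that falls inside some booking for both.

Merge the first list: 5:45 am-8:30 am, 9:15 am-12:30 pm.
Merge the second list: 5:30 am-7:30 am, 10:00 am-10:45 am, 2:00 pm-2:45 pm.
5:45 am-8:30 am overlaps B on 5:45 am-7:30 am.
9:15 am-12:30 pm overlaps B on 10:00 am-10:45 am.

5:45 am-7:30 am, 10:00 am-10:45 am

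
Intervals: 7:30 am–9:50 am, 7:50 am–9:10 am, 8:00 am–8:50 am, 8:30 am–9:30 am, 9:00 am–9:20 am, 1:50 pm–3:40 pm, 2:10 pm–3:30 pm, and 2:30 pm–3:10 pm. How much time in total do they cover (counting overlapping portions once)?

Merged: 7:30 am–9:50 am, 1:50 pm–3:40 pm.
Lengths: 2 h 20 min + 1 h 50 min = 4 h 10 min.

4 h 10 min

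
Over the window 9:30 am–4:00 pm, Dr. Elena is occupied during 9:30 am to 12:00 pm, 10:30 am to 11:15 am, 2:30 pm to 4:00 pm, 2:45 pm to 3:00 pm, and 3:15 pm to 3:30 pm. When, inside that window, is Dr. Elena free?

12:00 pm-2:30 pm

The merged coverage is 9:30 am-12:00 pm, 2:30 pm-4:00 pm.
Complement within 9:30 am-4:00 pm: 12:00 pm-2:30 pm.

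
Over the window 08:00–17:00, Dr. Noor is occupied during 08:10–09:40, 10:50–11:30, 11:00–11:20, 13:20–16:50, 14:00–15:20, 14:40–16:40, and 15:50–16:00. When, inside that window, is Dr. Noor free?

08:00-08:10, 09:40-10:50, 11:30-13:20, 16:50-17:00

The merged coverage is 08:10-09:40, 10:50-11:30, 13:20-16:50.
Gaps within 08:00-17:00: 08:00-08:10, 09:40-10:50, 11:30-13:20, 16:50-17:00.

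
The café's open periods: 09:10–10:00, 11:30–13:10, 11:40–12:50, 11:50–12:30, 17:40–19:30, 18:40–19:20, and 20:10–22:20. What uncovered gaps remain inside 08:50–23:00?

08:50–09:10, 10:00–11:30, 13:10–17:40, 19:30–20:10, 22:20–23:00

Covered (merged): 09:10–10:00, 11:30–13:10, 17:40–19:30, 20:10–22:20.
Complement within 08:50–23:00: 08:50–09:10, 10:00–11:30, 13:10–17:40, 19:30–20:10, 22:20–23:00.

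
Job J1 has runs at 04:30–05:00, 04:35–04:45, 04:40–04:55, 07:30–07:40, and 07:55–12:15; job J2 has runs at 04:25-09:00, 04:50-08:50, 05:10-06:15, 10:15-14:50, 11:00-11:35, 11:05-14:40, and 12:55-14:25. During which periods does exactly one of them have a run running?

Merge the first list: 04:30-05:00, 07:30-07:40, 07:55-12:15.
Merge the second list: 04:25-09:00, 10:15-14:50.
Only in the first: 09:00-10:15.
Only in the second: 04:25-04:30, 05:00-07:30, 07:40-07:55, 12:15-14:50.
Together these are the periods covered by exactly one.

04:25-04:30, 05:00-07:30, 07:40-07:55, 09:00-10:15, 12:15-14:50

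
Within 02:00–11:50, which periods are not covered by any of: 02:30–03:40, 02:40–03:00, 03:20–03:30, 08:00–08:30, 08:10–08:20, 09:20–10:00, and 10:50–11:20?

After merging, the occupied span is 02:30-03:40, 08:00-08:30, 09:20-10:00, 10:50-11:20.
Uncovered inside 02:00-11:50: 02:00-02:30, 03:40-08:00, 08:30-09:20, 10:00-10:50, 11:20-11:50.

02:00-02:30, 03:40-08:00, 08:30-09:20, 10:00-10:50, 11:20-11:50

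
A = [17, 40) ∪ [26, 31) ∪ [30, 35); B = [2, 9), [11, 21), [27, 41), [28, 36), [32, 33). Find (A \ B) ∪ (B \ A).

A, merged: [17, 40).
B, merged: [2, 9), [11, 21), [27, 41).
A but not B: [21, 27).
B but not A: [2, 9), [11, 17), [40, 41).
Combining gives A △ B.

[2, 9) ∪ [11, 17) ∪ [21, 27) ∪ [40, 41)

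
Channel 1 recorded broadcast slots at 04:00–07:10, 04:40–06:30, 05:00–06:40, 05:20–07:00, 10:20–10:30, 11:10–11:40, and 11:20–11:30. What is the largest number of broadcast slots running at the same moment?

4

At 05:20, 4 of the intervals are simultaneously active.
No point has more.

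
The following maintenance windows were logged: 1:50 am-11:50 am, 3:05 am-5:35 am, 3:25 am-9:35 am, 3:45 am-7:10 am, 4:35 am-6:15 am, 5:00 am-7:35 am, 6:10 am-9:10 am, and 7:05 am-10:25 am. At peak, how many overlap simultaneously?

Walk the sorted start/end points keeping a running depth.
The depth first hits 6 at 5:00 am.

6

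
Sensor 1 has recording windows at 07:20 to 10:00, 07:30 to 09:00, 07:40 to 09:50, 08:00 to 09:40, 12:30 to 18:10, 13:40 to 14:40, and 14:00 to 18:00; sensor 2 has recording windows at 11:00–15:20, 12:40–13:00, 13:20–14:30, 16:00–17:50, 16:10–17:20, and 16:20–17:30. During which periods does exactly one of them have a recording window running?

07:20–10:00, 11:00–12:30, 15:20–16:00, 17:50–18:10

First set merges to 07:20–10:00, 12:30–18:10.
Second set merges to 11:00–15:20, 16:00–17:50.
Only in the first: 07:20–10:00, 15:20–16:00, 17:50–18:10.
Only in the second: 11:00–12:30.
Together these are the periods covered by exactly one.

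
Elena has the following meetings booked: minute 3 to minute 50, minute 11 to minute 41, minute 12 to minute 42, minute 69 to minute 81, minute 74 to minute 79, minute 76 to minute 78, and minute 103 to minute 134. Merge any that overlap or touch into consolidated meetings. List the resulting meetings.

minute 3 to minute 50, minute 69 to minute 81, minute 103 to minute 134

minute 11 to minute 41 overlaps/touches minute 3 to minute 50 → extend to minute 3 to minute 50.
minute 12 to minute 42 overlaps/touches minute 3 to minute 50 → extend to minute 3 to minute 50.
minute 69 to minute 81 is disjoint → start new block.
minute 74 to minute 79 overlaps/touches minute 69 to minute 81 → extend to minute 69 to minute 81.
minute 76 to minute 78 overlaps/touches minute 69 to minute 81 → extend to minute 69 to minute 81.
minute 103 to minute 134 is disjoint → start new block.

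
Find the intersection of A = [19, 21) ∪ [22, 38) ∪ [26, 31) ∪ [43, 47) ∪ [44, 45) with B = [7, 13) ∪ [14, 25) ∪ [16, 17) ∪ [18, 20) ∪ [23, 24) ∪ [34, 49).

[19, 21) ∪ [22, 25) ∪ [34, 38) ∪ [43, 47)

First set merges to [19, 21), [22, 38), [43, 47).
Second set merges to [7, 13), [14, 25), [34, 49).
[19, 21) overlaps B on [19, 21).
[22, 38) overlaps B on [22, 25), [34, 38).
[43, 47) overlaps B on [43, 47).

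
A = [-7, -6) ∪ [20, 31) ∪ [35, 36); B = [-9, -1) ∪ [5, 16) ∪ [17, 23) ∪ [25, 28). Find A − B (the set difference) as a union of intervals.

[-7, -6): entirely removed.
[20, 31) \ B = [23, 25), [28, 31).
[35, 36): nothing removed.

[23, 25) ∪ [28, 31) ∪ [35, 36)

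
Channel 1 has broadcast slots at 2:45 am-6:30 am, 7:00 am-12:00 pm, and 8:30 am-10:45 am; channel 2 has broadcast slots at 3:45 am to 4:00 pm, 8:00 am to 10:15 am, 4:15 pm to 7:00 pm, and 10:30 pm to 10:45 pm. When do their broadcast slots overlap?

A, merged: 2:45 am–6:30 am, 7:00 am–12:00 pm.
B, merged: 3:45 am–4:00 pm, 4:15 pm–7:00 pm, 10:30 pm–10:45 pm.
2:45 am–6:30 am meets the second set on 3:45 am–6:30 am.
7:00 am–12:00 pm meets the second set on 7:00 am–12:00 pm.

3:45 am–6:30 am, 7:00 am–12:00 pm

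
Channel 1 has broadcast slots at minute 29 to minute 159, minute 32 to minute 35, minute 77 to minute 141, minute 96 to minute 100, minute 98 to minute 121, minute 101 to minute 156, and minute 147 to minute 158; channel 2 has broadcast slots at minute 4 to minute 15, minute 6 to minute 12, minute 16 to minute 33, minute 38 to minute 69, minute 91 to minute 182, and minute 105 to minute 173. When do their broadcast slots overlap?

First set merges to minute 29 to minute 159.
Second set merges to minute 4 to minute 15, minute 16 to minute 33, minute 38 to minute 69, minute 91 to minute 182.
minute 29 to minute 159 ∩ B → minute 29 to minute 33, minute 38 to minute 69, minute 91 to minute 159.

minute 29 to minute 33, minute 38 to minute 69, minute 91 to minute 159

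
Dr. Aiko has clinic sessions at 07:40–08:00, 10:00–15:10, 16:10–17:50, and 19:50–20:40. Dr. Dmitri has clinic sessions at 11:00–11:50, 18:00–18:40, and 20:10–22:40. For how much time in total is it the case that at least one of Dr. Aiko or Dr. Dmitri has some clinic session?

10 h 40 min

A ∪ B = 07:40–08:00, 10:00–15:10, 16:10–17:50, 18:00–18:40, 19:50–22:40.
Total: 20 min + 5 h 10 min + 1 h 40 min + 40 min + 2 h 50 min = 10 h 40 min.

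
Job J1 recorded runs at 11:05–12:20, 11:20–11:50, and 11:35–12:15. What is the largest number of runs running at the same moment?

Walk the sorted start/end points keeping a running depth.
The depth first hits 3 at 11:35.

3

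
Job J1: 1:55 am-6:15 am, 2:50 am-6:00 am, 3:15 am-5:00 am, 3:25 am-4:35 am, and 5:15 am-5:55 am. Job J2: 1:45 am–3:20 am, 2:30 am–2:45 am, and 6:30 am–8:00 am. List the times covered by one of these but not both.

1:45 am–1:55 am, 3:20 am–6:15 am, 6:30 am–8:00 am

Merge the first list: 1:55 am–6:15 am.
Merge the second list: 1:45 am–3:20 am, 6:30 am–8:00 am.
A \ B = 3:20 am–6:15 am.
B \ A = 1:45 am–1:55 am, 6:30 am–8:00 am.
Union of the two gives the symmetric difference.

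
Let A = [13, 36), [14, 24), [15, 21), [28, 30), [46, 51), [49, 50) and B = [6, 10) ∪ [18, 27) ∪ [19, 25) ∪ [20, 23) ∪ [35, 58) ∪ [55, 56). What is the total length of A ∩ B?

First set merges to [13, 36), [46, 51).
Second set merges to [6, 10), [18, 27), [35, 58).
A ∩ B = [18, 27), [35, 36), [46, 51).
Total: 9 + 1 + 5 = 15.

15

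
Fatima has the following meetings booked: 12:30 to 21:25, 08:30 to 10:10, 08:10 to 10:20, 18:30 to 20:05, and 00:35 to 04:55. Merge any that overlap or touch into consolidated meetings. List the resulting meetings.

Sort by start: 00:35-04:55, 08:10-10:20, 08:30-10:10, 12:30-21:25, 18:30-20:05.
08:10-10:20 is disjoint → start new block.
08:30-10:10 overlaps/touches 08:10-10:20 → extend to 08:10-10:20.
12:30-21:25 is disjoint → start new block.
18:30-20:05 overlaps/touches 12:30-21:25 → extend to 12:30-21:25.

00:35-04:55, 08:10-10:20, 12:30-21:25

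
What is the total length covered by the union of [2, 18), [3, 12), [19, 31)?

Merged: [2, 18), [19, 31).
Lengths: 16 + 12 = 28.

28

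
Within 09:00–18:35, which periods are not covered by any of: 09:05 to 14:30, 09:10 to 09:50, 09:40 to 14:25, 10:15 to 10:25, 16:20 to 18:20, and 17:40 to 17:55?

09:00–09:05, 14:30–16:20, 18:20–18:35

The merged coverage is 09:05–14:30, 16:20–18:20.
Gaps within 09:00–18:35: 09:00–09:05, 14:30–16:20, 18:20–18:35.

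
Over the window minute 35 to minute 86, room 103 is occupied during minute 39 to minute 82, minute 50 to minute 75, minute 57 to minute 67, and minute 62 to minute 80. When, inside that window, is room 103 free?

The merged coverage is minute 39 to minute 82.
Gaps within minute 35 to minute 86: minute 35 to minute 39, minute 82 to minute 86.

minute 35 to minute 39, minute 82 to minute 86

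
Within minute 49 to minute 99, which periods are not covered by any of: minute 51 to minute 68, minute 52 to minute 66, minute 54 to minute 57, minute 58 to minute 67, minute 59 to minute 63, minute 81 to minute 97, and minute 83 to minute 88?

minute 49 to minute 51, minute 68 to minute 81, minute 97 to minute 99

After merging, the occupied span is minute 51 to minute 68, minute 81 to minute 97.
Gaps within minute 49 to minute 99: minute 49 to minute 51, minute 68 to minute 81, minute 97 to minute 99.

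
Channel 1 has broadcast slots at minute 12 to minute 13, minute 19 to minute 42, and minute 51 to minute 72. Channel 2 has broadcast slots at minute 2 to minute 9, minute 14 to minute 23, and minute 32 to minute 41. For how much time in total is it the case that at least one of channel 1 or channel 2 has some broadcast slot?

57 minutes

A ∪ B = minute 2 to minute 9, minute 12 to minute 13, minute 14 to minute 42, minute 51 to minute 72.
Total: 7 minutes + 1 minute + 28 minutes + 21 minutes = 57 minutes.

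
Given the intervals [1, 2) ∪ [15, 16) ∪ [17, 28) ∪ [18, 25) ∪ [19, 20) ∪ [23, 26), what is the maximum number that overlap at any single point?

Walk the sorted start/end points keeping a running depth.
The depth first hits 3 at 19.

3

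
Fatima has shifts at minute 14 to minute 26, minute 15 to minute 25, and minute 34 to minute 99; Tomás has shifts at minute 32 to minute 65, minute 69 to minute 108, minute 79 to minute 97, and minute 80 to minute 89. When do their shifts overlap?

Merge the first list: minute 14 to minute 26, minute 34 to minute 99.
Merge the second list: minute 32 to minute 65, minute 69 to minute 108.
minute 14 to minute 26 falls entirely outside B.
minute 34 to minute 99 overlaps B on minute 34 to minute 65, minute 69 to minute 99.

minute 34 to minute 65, minute 69 to minute 99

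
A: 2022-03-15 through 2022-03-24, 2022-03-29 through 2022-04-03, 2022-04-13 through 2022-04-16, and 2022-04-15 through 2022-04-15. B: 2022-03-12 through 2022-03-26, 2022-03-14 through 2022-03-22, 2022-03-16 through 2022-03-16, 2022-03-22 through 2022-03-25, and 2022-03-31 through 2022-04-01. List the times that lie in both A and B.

2022-03-15 through 2022-03-24, 2022-03-31 through 2022-04-01

First set merges to 2022-03-15 through 2022-03-24, 2022-03-29 through 2022-04-03, 2022-04-13 through 2022-04-16.
Second set merges to 2022-03-12 through 2022-03-26, 2022-03-31 through 2022-04-01.
2022-03-15 through 2022-03-24 overlaps B on 2022-03-15 through 2022-03-24.
2022-03-29 through 2022-04-03 overlaps B on 2022-03-31 through 2022-04-01.
2022-04-13 through 2022-04-16 falls entirely outside B.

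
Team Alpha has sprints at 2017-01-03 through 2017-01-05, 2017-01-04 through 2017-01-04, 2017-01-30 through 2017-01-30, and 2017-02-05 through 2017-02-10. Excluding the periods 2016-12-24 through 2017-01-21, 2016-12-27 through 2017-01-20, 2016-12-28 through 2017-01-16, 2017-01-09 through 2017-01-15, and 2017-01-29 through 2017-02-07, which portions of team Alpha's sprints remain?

2017-02-08 through 2017-02-10

A, merged: 2017-01-03 through 2017-01-05, 2017-01-30 through 2017-01-30, 2017-02-05 through 2017-02-10.
B, merged: 2016-12-24 through 2017-01-21, 2017-01-29 through 2017-02-07.
2017-01-03 through 2017-01-05: fully covered by B → removed.
2017-01-30 through 2017-01-30: fully covered by B → removed.
2017-02-05 through 2017-02-10 minus B → 2017-02-08 through 2017-02-10.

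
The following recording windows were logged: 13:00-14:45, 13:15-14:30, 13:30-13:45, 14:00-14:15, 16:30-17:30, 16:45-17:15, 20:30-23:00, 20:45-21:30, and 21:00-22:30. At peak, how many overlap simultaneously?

Sweep endpoints in order; track running count of active intervals.
Peak of 3 reached at 13:30.

3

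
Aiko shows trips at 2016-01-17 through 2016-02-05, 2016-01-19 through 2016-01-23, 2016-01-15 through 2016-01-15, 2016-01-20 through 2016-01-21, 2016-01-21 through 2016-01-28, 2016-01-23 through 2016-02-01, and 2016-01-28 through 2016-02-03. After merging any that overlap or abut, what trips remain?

Sort by start: 2016-01-15 through 2016-01-15, 2016-01-17 through 2016-02-05, 2016-01-19 through 2016-01-23, 2016-01-20 through 2016-01-21, 2016-01-21 through 2016-01-28, 2016-01-23 through 2016-02-01, 2016-01-28 through 2016-02-03.
2016-01-17 through 2016-02-05 is disjoint → start new block.
2016-01-19 through 2016-01-23 overlaps/touches 2016-01-17 through 2016-02-05 → extend to 2016-01-17 through 2016-02-05.
2016-01-20 through 2016-01-21 overlaps/touches 2016-01-17 through 2016-02-05 → extend to 2016-01-17 through 2016-02-05.
2016-01-21 through 2016-01-28 overlaps/touches 2016-01-17 through 2016-02-05 → extend to 2016-01-17 through 2016-02-05.
2016-01-23 through 2016-02-01 overlaps/touches 2016-01-17 through 2016-02-05 → extend to 2016-01-17 through 2016-02-05.
2016-01-28 through 2016-02-03 overlaps/touches 2016-01-17 through 2016-02-05 → extend to 2016-01-17 through 2016-02-05.

2016-01-15 through 2016-01-15, 2016-01-17 through 2016-02-05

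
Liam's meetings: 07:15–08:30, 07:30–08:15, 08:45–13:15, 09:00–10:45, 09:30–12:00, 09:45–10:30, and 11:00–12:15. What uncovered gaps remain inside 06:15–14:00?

After merging, the occupied span is 07:15–08:30, 08:45–13:15.
Complement within 06:15–14:00: 06:15–07:15, 08:30–08:45, 13:15–14:00.

06:15–07:15, 08:30–08:45, 13:15–14:00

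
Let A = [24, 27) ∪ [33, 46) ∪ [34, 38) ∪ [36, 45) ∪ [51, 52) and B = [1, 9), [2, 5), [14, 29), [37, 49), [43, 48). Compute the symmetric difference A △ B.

A, merged: [24, 27), [33, 46), [51, 52).
B, merged: [1, 9), [14, 29), [37, 49).
A but not B: [33, 37), [51, 52).
B but not A: [1, 9), [14, 24), [27, 29), [46, 49).
Combining gives A △ B.

[1, 9) ∪ [14, 24) ∪ [27, 29) ∪ [33, 37) ∪ [46, 49) ∪ [51, 52)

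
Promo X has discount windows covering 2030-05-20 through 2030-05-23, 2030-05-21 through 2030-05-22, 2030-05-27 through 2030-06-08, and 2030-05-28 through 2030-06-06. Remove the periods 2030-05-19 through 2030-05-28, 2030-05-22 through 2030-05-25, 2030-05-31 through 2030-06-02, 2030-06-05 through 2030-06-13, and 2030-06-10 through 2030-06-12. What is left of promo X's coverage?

2030-05-29 through 2030-05-30, 2030-06-03 through 2030-06-04

Merge the first list: 2030-05-20 through 2030-05-23, 2030-05-27 through 2030-06-08.
Merge the second list: 2030-05-19 through 2030-05-28, 2030-05-31 through 2030-06-02, 2030-06-05 through 2030-06-13.
2030-05-20 through 2030-05-23: fully covered by B → removed.
2030-05-27 through 2030-06-08 minus B → 2030-05-29 through 2030-05-30, 2030-06-03 through 2030-06-04.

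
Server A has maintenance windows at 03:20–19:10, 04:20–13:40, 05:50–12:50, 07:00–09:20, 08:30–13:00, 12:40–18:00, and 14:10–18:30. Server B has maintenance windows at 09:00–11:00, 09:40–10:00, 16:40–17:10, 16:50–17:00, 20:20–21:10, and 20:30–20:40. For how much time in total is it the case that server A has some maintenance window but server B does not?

13 h 20 min

Merge the first list: 03:20-19:10.
Merge the second list: 09:00-11:00, 16:40-17:10, 20:20-21:10.
A \ B = 03:20-09:00, 11:00-16:40, 17:10-19:10.
Total: 5 h 40 min + 5 h 40 min + 2 h = 13 h 20 min.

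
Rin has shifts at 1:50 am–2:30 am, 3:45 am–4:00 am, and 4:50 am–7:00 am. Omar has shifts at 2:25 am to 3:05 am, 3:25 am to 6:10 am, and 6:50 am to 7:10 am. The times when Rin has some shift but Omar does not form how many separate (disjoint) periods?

A \ B = 1:50 am–2:25 am, 6:10 am–6:50 am.
That is 2 disjoint pieces.

2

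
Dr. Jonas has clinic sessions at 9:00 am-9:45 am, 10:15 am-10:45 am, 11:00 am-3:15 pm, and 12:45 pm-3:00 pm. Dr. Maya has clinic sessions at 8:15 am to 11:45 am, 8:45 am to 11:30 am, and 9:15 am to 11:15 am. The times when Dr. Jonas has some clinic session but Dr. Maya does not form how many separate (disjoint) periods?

1

A, merged: 9:00 am-9:45 am, 10:15 am-10:45 am, 11:00 am-3:15 pm.
B, merged: 8:15 am-11:45 am.
A \ B = 11:45 am-3:15 pm.
That is 1 disjoint piece.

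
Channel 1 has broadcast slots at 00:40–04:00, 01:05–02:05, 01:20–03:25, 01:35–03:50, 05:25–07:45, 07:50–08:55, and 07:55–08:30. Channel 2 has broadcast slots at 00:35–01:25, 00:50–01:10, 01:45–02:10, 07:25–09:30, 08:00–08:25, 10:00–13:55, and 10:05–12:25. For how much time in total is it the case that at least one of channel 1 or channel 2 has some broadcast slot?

11 h 25 min

First set merges to 00:40–04:00, 05:25–07:45, 07:50–08:55.
Second set merges to 00:35–01:25, 01:45–02:10, 07:25–09:30, 10:00–13:55.
A ∪ B = 00:35–04:00, 05:25–09:30, 10:00–13:55.
Total: 3 h 25 min + 4 h 5 min + 3 h 55 min = 11 h 25 min.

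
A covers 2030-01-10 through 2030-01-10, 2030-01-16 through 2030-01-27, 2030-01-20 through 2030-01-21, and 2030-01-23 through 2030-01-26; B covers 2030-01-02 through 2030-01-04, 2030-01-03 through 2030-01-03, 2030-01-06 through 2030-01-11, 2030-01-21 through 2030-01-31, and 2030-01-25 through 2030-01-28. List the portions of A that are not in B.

A, merged: 2030-01-10 through 2030-01-10, 2030-01-16 through 2030-01-27.
B, merged: 2030-01-02 through 2030-01-04, 2030-01-06 through 2030-01-11, 2030-01-21 through 2030-01-31.
2030-01-10 through 2030-01-10 lies entirely inside B → drops out.
2030-01-16 through 2030-01-27 with B removed leaves 2030-01-16 through 2030-01-20.

2030-01-16 through 2030-01-20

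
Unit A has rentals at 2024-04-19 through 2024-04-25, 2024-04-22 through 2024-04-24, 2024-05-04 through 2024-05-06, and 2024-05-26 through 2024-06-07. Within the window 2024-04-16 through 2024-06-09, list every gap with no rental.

After merging, the occupied span is 2024-04-19 through 2024-04-25, 2024-05-04 through 2024-05-06, 2024-05-26 through 2024-06-07.
Complement within 2024-04-16 through 2024-06-09: 2024-04-16 through 2024-04-18, 2024-04-26 through 2024-05-03, 2024-05-07 through 2024-05-25, 2024-06-08 through 2024-06-09.

2024-04-16 through 2024-04-18, 2024-04-26 through 2024-05-03, 2024-05-07 through 2024-05-25, 2024-06-08 through 2024-06-09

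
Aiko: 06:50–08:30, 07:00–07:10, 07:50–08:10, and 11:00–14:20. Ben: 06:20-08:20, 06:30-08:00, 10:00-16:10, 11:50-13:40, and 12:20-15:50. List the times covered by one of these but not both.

Merge the first list: 06:50–08:30, 11:00–14:20.
Merge the second list: 06:20–08:20, 10:00–16:10.
A but not B: 08:20–08:30.
B but not A: 06:20–06:50, 10:00–11:00, 14:20–16:10.
Combining gives A △ B.

06:20–06:50, 08:20–08:30, 10:00–11:00, 14:20–16:10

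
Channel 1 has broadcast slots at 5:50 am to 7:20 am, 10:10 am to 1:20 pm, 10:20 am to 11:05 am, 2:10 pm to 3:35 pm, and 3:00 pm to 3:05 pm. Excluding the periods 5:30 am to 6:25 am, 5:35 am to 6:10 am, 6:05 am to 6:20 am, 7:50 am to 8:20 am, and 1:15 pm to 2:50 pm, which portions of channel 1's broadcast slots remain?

Merge the first list: 5:50 am-7:20 am, 10:10 am-1:20 pm, 2:10 pm-3:35 pm.
Merge the second list: 5:30 am-6:25 am, 7:50 am-8:20 am, 1:15 pm-2:50 pm.
5:50 am-7:20 am minus B → 6:25 am-7:20 am.
10:10 am-1:20 pm minus B → 10:10 am-1:15 pm.
2:10 pm-3:35 pm minus B → 2:50 pm-3:35 pm.

6:25 am-7:20 am, 10:10 am-1:15 pm, 2:50 pm-3:35 pm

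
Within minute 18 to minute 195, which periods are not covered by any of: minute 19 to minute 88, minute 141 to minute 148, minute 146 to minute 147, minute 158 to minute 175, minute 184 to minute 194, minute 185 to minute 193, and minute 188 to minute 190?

The merged coverage is minute 19 to minute 88, minute 141 to minute 148, minute 158 to minute 175, minute 184 to minute 194.
Complement within minute 18 to minute 195: minute 18 to minute 19, minute 88 to minute 141, minute 148 to minute 158, minute 175 to minute 184, minute 194 to minute 195.

minute 18 to minute 19, minute 88 to minute 141, minute 148 to minute 158, minute 175 to minute 184, minute 194 to minute 195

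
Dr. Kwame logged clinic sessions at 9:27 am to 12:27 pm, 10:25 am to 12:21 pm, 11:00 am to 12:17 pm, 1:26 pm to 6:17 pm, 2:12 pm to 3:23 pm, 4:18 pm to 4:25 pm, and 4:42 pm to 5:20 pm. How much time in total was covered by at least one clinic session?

7 h 51 min

Merged: 9:27 am–12:27 pm, 1:26 pm–6:17 pm.
Lengths: 3 h + 4 h 51 min = 7 h 51 min.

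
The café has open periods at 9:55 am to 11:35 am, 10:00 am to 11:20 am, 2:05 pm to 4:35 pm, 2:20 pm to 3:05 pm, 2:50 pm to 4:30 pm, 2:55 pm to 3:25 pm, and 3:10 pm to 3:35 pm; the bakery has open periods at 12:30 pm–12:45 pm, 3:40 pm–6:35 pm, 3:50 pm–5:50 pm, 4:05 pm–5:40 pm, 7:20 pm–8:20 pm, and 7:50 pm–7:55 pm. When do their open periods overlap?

First set merges to 9:55 am–11:35 am, 2:05 pm–4:35 pm.
Second set merges to 12:30 pm–12:45 pm, 3:40 pm–6:35 pm, 7:20 pm–8:20 pm.
9:55 am–11:35 am falls entirely outside B.
2:05 pm–4:35 pm overlaps B on 3:40 pm–4:35 pm.

3:40 pm–4:35 pm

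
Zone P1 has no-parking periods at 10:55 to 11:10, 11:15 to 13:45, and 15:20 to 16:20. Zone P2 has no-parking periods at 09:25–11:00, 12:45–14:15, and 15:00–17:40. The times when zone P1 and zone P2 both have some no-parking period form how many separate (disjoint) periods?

3

A ∩ B = 10:55-11:00, 12:45-13:45, 15:20-16:20.
That is 3 disjoint pieces.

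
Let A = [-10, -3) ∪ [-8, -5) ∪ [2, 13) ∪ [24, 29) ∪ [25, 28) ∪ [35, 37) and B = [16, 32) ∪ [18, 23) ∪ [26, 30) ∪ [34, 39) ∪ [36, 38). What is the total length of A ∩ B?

7

Merge the first list: [-10, -3), [2, 13), [24, 29), [35, 37).
Merge the second list: [16, 32), [34, 39).
A ∩ B = [24, 29), [35, 37).
Total: 5 + 2 = 7.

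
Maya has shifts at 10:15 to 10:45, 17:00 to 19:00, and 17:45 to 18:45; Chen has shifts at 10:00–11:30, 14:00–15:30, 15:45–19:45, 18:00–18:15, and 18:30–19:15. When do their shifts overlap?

First set merges to 10:15–10:45, 17:00–19:00.
Second set merges to 10:00–11:30, 14:00–15:30, 15:45–19:45.
10:15–10:45 meets the second set on 10:15–10:45.
17:00–19:00 meets the second set on 17:00–19:00.

10:15–10:45, 17:00–19:00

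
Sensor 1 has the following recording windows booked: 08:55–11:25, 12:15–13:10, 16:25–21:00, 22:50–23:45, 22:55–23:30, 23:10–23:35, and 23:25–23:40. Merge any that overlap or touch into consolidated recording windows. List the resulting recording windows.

12:15–13:10 is disjoint → start new block.
16:25–21:00 is disjoint → start new block.
22:50–23:45 is disjoint → start new block.
22:55–23:30 overlaps/touches 22:50–23:45 → extend to 22:50–23:45.
23:10–23:35 overlaps/touches 22:50–23:45 → extend to 22:50–23:45.
23:25–23:40 overlaps/touches 22:50–23:45 → extend to 22:50–23:45.

08:55–11:25, 12:15–13:10, 16:25–21:00, 22:50–23:45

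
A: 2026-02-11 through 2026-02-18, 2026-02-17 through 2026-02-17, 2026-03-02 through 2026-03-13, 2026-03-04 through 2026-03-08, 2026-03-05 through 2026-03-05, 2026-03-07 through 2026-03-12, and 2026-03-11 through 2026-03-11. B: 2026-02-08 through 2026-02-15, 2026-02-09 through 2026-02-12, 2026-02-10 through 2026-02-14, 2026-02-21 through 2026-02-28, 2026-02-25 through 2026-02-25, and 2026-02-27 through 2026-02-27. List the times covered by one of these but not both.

2026-02-08 through 2026-02-10, 2026-02-16 through 2026-02-18, 2026-02-21 through 2026-02-28, 2026-03-02 through 2026-03-13

A, merged: 2026-02-11 through 2026-02-18, 2026-03-02 through 2026-03-13.
B, merged: 2026-02-08 through 2026-02-15, 2026-02-21 through 2026-02-28.
A but not B: 2026-02-16 through 2026-02-18, 2026-03-02 through 2026-03-13.
B but not A: 2026-02-08 through 2026-02-10, 2026-02-21 through 2026-02-28.
Combining gives A △ B.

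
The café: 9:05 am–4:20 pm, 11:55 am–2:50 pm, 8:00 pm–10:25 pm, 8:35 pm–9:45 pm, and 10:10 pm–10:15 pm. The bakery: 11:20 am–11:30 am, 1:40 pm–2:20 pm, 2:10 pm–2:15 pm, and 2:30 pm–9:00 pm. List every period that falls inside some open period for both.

11:20 am–11:30 am, 1:40 pm–2:20 pm, 2:30 pm–4:20 pm, 8:00 pm–9:00 pm

First set merges to 9:05 am–4:20 pm, 8:00 pm–10:25 pm.
Second set merges to 11:20 am–11:30 am, 1:40 pm–2:20 pm, 2:30 pm–9:00 pm.
9:05 am–4:20 pm overlaps B on 11:20 am–11:30 am, 1:40 pm–2:20 pm, 2:30 pm–4:20 pm.
8:00 pm–10:25 pm overlaps B on 8:00 pm–9:00 pm.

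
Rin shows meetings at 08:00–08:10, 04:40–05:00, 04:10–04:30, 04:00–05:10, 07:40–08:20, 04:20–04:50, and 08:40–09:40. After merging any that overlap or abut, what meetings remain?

04:00-05:10, 07:40-08:20, 08:40-09:40

Sort by start: 04:00-05:10, 04:10-04:30, 04:20-04:50, 04:40-05:00, 07:40-08:20, 08:00-08:10, 08:40-09:40.
04:10-04:30 overlaps/touches 04:00-05:10 → extend to 04:00-05:10.
04:20-04:50 overlaps/touches 04:00-05:10 → extend to 04:00-05:10.
04:40-05:00 overlaps/touches 04:00-05:10 → extend to 04:00-05:10.
07:40-08:20 is disjoint → start new block.
08:00-08:10 overlaps/touches 07:40-08:20 → extend to 07:40-08:20.
08:40-09:40 is disjoint → start new block.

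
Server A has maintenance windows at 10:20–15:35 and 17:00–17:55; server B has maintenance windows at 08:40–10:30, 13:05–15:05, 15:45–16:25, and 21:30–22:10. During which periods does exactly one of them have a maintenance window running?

08:40-10:20, 10:30-13:05, 15:05-15:35, 15:45-16:25, 17:00-17:55, 21:30-22:10

A \ B = 10:30-13:05, 15:05-15:35, 17:00-17:55.
B \ A = 08:40-10:20, 15:45-16:25, 21:30-22:10.
Union of the two gives the symmetric difference.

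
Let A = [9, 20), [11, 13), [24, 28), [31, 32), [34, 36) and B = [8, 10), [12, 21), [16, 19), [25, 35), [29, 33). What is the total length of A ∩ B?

14

A, merged: [9, 20), [24, 28), [31, 32), [34, 36).
B, merged: [8, 10), [12, 21), [25, 35).
A ∩ B = [9, 10), [12, 20), [25, 28), [31, 32), [34, 35).
Total: 1 + 8 + 3 + 1 + 1 = 14.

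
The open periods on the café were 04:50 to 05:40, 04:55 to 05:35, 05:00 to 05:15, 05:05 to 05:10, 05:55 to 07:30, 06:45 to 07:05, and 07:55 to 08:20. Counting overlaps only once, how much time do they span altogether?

Merged: 04:50-05:40, 05:55-07:30, 07:55-08:20.
Lengths: 50 min + 1 h 35 min + 25 min = 2 h 50 min.

2 h 50 min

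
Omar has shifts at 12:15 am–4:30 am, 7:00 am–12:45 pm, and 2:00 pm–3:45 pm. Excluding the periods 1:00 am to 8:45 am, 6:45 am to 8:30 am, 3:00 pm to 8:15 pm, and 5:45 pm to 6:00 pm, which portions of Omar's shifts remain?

B, merged: 1:00 am–8:45 am, 3:00 pm–8:15 pm.
12:15 am–4:30 am \ B = 12:15 am–1:00 am.
7:00 am–12:45 pm \ B = 8:45 am–12:45 pm.
2:00 pm–3:45 pm \ B = 2:00 pm–3:00 pm.

12:15 am–1:00 am, 8:45 am–12:45 pm, 2:00 pm–3:00 pm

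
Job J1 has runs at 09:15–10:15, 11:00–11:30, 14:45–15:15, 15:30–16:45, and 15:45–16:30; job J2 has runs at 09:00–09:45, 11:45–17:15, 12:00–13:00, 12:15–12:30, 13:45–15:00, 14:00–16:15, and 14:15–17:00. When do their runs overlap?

09:15–09:45, 14:45–15:15, 15:30–16:45

Merge the first list: 09:15–10:15, 11:00–11:30, 14:45–15:15, 15:30–16:45.
Merge the second list: 09:00–09:45, 11:45–17:15.
09:15–10:15 overlaps B on 09:15–09:45.
11:00–11:30 falls entirely outside B.
14:45–15:15 overlaps B on 14:45–15:15.
15:30–16:45 overlaps B on 15:30–16:45.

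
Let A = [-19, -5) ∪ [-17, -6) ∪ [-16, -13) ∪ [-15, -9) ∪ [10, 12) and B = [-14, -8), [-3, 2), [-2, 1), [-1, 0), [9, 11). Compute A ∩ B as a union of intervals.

Merge the first list: [-19, -5), [10, 12).
Merge the second list: [-14, -8), [-3, 2), [9, 11).
[-19, -5) meets the second set on [-14, -8).
[10, 12) meets the second set on [10, 11).

[-14, -8) ∪ [10, 11)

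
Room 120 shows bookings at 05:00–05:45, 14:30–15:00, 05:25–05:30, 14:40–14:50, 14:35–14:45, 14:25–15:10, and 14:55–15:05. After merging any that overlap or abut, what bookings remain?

05:00–05:45, 14:25–15:10

Sort by start: 05:00–05:45, 05:25–05:30, 14:25–15:10, 14:30–15:00, 14:35–14:45, 14:40–14:50, 14:55–15:05.
05:25–05:30 overlaps/touches 05:00–05:45 → extend to 05:00–05:45.
14:25–15:10 is disjoint → start new block.
14:30–15:00 overlaps/touches 14:25–15:10 → extend to 14:25–15:10.
14:35–14:45 overlaps/touches 14:25–15:10 → extend to 14:25–15:10.
14:40–14:50 overlaps/touches 14:25–15:10 → extend to 14:25–15:10.
14:55–15:05 overlaps/touches 14:25–15:10 → extend to 14:25–15:10.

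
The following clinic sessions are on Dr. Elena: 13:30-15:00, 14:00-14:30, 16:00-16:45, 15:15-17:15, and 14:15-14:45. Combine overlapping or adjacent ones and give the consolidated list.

Sort by start: 13:30–15:00, 14:00–14:30, 14:15–14:45, 15:15–17:15, 16:00–16:45.
14:00–14:30 overlaps/touches 13:30–15:00 → extend to 13:30–15:00.
14:15–14:45 overlaps/touches 13:30–15:00 → extend to 13:30–15:00.
15:15–17:15 is disjoint → start new block.
16:00–16:45 overlaps/touches 15:15–17:15 → extend to 15:15–17:15.

13:30–15:00, 15:15–17:15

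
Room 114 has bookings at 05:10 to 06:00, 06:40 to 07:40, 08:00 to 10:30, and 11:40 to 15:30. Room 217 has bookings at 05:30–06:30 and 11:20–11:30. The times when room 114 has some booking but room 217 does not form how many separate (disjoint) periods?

A \ B = 05:10-05:30, 06:40-07:40, 08:00-10:30, 11:40-15:30.
That is 4 disjoint pieces.

4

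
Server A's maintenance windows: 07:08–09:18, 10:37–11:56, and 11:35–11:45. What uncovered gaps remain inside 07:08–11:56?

09:18–10:37

After merging, the occupied span is 07:08–09:18, 10:37–11:56.
Uncovered inside 07:08–11:56: 09:18–10:37.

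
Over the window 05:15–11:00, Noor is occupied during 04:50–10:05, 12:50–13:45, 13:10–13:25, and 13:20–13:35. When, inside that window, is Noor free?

10:05-11:00

After merging, the occupied span is 04:50-10:05, 12:50-13:45.
Complement within 05:15-11:00: 10:05-11:00.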